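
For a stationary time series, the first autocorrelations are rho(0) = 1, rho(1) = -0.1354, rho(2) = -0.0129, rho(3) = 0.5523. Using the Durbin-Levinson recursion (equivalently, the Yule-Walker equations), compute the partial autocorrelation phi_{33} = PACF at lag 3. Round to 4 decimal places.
\phi_{33} = 0.5570

The PACF at lag k is phi_{kk}, the last component of the solution
to the Yule-Walker system G_k phi = r_k where
  (G_k)_{ij} = rho(|i - j|), (r_k)_i = rho(i), i,j = 1..k.
Equivalently, Durbin-Levinson gives phi_{kk} iteratively:
  phi_{11} = rho(1)
  phi_{kk} = [rho(k) - sum_{j=1..k-1} phi_{k-1,j} rho(k-j)]
            / [1 - sum_{j=1..k-1} phi_{k-1,j} rho(j)],
  phi_{k,j} = phi_{k-1,j} - phi_{kk} phi_{k-1,k-j},  j = 1..k-1.
Step k = 1:
  phi_11 = rho(1) = -0.1354.
Step k = 2:
  phi_22 = [rho(2) - phi_11 rho(1)] / [1 - phi_11 rho(1)] = [-0.0129 - (-0.1354)(-0.1354)] / [1 - (-0.1354)(-0.1354)]
         = -0.03123316 / 0.98166684 = -0.031816.
  Update: phi_21 = phi_11 - phi_22 phi_11 = -0.1354 - (-0.031816)(-0.1354) = -0.139708.
Step k = 3:
  phi_33 = [rho(3) - phi_21 rho(2) - phi_22 rho(1)] / [1 - phi_21 rho(1) - phi_22 rho(2)]
    numerator   = 0.5523 - (-0.139708)(-0.0129) - (-0.031816)(-0.1354) = 0.54618982
    denominator = 1 - (-0.139708)(-0.1354) - (-0.031816)(-0.0129) = 0.98067311
  phi_33 = 0.54618982 / 0.98067311 = 0.557.
Therefore phi_{33} = 0.5570.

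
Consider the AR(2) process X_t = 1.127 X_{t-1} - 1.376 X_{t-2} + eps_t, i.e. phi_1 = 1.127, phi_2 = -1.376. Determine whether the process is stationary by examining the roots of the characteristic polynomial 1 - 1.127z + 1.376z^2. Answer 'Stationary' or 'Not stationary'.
\text{Not stationary}

The AR(p) characteristic polynomial is P(z) = 1 - 1.127z + 1.376z^2.
Stationarity requires all roots to lie outside the unit circle, i.e. |z| > 1 for every root.
Set 1 + (-1.127) z + (1.376) z^2 = 0, i.e. a z^2 + b z + c = 0 with a = 1.376, b = -1.127, c = 1.
Discriminant D = b^2 - 4ac = (-1.127)^2 - 4*(1.376)*1 = 1.270129 - (5.504) = -4.233871.
D < 0, so the roots are the complex-conjugate pair z = (-b +/- i sqrt(-D)) / (2a) = 0.4095 +/- 0.7477i.
For a conjugate pair |z|^2 = z * conj(z) = (product of roots) = c/a = 1/(1.376) = 0.726744, so |z| = sqrt(0.726744) = 0.8525 for both roots.
Moduli of all roots: 0.8525, 0.8525.
All moduli strictly greater than 1? No.
Verdict: Not stationary.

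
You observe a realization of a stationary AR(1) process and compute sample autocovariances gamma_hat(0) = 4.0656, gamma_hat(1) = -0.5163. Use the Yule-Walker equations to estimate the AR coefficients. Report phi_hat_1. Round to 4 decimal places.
\hat\phi_{1} = -0.1270

The Yule-Walker equations for an AR(p) process read, in matrix form,
  Gamma_p phi = r_p,   with   (Gamma_p)_{ij} = gamma(|i - j|),
                       (r_p)_i = gamma(i),   i,j = 1..p.
Substitute the sample gammas (Toeplitz matrix and right-hand side of size 1):
  Gamma_p = [[4.0656]]
  r_p     = [-0.5163]
With p = 1 this is the single equation gamma(0) phi_1 = gamma(1):
  phi_hat_1 = gamma(1) / gamma(0) = -0.5163 / 4.0656 = -0.1270.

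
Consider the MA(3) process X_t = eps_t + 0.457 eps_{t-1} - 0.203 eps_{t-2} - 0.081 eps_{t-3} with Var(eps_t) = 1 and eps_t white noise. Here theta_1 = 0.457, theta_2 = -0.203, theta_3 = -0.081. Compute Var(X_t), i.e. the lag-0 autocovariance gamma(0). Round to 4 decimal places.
\gamma(0) = 1.2566

For an MA(q) process X_t = eps_t + sum_i theta_i eps_{t-i} with
Var(eps_t) = sigma^2, the variance is
  gamma(0) = sigma^2 * (1 + sum_i theta_i^2).
  sum_i theta_i^2 = (0.457)^2 + (-0.203)^2 + (-0.081)^2 = 0.208849 + 0.041209 + 0.006561 = 0.256619.
  gamma(0) = 1 * (1 + 0.256619) = 1 * 1.256619 = 1.256619, which rounds to 1.2566.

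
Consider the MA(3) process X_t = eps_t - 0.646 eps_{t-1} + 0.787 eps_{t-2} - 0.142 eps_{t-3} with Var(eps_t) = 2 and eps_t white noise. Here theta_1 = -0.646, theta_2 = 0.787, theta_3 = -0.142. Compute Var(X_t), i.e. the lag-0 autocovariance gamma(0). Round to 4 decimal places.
\gamma(0) = 4.1137

For an MA(q) process X_t = eps_t + sum_i theta_i eps_{t-i} with
Var(eps_t) = sigma^2, the variance is
  gamma(0) = sigma^2 * (1 + sum_i theta_i^2).
  sum_i theta_i^2 = (-0.646)^2 + (0.787)^2 + (-0.142)^2 = 0.417316 + 0.619369 + 0.020164 = 1.056849.
  gamma(0) = 2 * (1 + 1.056849) = 2 * 2.056849 = 4.113698, which rounds to 4.1137.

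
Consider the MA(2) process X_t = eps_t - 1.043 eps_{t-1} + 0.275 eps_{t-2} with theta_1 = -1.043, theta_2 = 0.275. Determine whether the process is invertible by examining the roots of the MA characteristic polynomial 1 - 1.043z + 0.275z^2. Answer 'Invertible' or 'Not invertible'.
\text{Invertible}

The MA(q) characteristic polynomial is P(z) = 1 - 1.043z + 0.275z^2.
Invertibility requires all roots to lie outside the unit circle, i.e. |z| > 1 for every root.
Set 1 + (-1.043) z + (0.275) z^2 = 0, i.e. a z^2 + b z + c = 0 with a = 0.275, b = -1.043, c = 1.
Discriminant D = b^2 - 4ac = (-1.043)^2 - 4*(0.275)*1 = 1.087849 - (1.1) = -0.012151.
D < 0, so the roots are the complex-conjugate pair z = (-b +/- i sqrt(-D)) / (2a) = 1.8964 +/- 0.2004i.
For a conjugate pair |z|^2 = z * conj(z) = (product of roots) = c/a = 1/(0.275) = 3.636364, so |z| = sqrt(3.636364) = 1.9069 for both roots.
Moduli of all roots: 1.9069, 1.9069.
All moduli strictly greater than 1? Yes.
Verdict: Invertible.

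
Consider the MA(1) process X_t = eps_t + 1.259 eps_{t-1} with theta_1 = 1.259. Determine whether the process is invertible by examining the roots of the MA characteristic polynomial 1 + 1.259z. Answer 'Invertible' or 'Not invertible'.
\text{Not invertible}

The MA(q) characteristic polynomial is P(z) = 1 + 1.259z.
Invertibility requires all roots to lie outside the unit circle, i.e. |z| > 1 for every root.
This is linear in z: 1 + (1.259) z = 0  =>  z = -1/(1.259) = -0.794281,  |z| = 0.794281.
Moduli of all roots: 0.7943.
All moduli strictly greater than 1? No.
Verdict: Not invertible.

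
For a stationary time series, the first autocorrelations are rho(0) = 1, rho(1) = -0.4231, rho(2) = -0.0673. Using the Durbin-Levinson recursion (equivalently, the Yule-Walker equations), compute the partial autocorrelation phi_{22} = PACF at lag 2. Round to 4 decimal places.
\phi_{22} = -0.3000

The PACF at lag k is phi_{kk}, the last component of the solution
to the Yule-Walker system G_k phi = r_k where
  (G_k)_{ij} = rho(|i - j|), (r_k)_i = rho(i), i,j = 1..k.
Equivalently, Durbin-Levinson gives phi_{kk} iteratively:
  phi_{11} = rho(1)
  phi_{kk} = [rho(k) - sum_{j=1..k-1} phi_{k-1,j} rho(k-j)]
            / [1 - sum_{j=1..k-1} phi_{k-1,j} rho(j)],
  phi_{k,j} = phi_{k-1,j} - phi_{kk} phi_{k-1,k-j},  j = 1..k-1.
Step k = 1:
  phi_11 = rho(1) = -0.4231.
Step k = 2:
  phi_22 = [rho(2) - phi_11 rho(1)] / [1 - phi_11 rho(1)] = [-0.0673 - (-0.4231)(-0.4231)] / [1 - (-0.4231)(-0.4231)]
         = -0.24631361 / 0.82098639 = -0.3.
Therefore phi_{22} = -0.3000.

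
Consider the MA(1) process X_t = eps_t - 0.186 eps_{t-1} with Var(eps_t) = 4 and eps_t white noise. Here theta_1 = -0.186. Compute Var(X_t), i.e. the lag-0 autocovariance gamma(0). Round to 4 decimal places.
\gamma(0) = 4.1384

For an MA(q) process X_t = eps_t + sum_i theta_i eps_{t-i} with
Var(eps_t) = sigma^2, the variance is
  gamma(0) = sigma^2 * (1 + sum_i theta_i^2).
  sum_i theta_i^2 = (-0.186)^2 = 0.034596.
  gamma(0) = 4 * (1 + 0.034596) = 4 * 1.034596 = 4.138384, which rounds to 4.1384.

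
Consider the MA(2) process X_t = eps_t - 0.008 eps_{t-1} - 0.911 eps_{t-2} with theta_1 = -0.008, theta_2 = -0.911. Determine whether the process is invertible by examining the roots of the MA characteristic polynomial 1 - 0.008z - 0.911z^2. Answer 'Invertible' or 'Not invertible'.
\text{Invertible}

The MA(q) characteristic polynomial is P(z) = 1 - 0.008z - 0.911z^2.
Invertibility requires all roots to lie outside the unit circle, i.e. |z| > 1 for every root.
Set 1 + (-0.008) z + (-0.911) z^2 = 0, i.e. a z^2 + b z + c = 0 with a = -0.911, b = -0.008, c = 1.
Discriminant D = b^2 - 4ac = (-0.008)^2 - 4*(-0.911)*1 = 0.000064 - (-3.644) = 3.644064.
D >= 0, so the roots are real: z = (-b +/- sqrt(D)) / (2a) = (0.008 +/- 1.908943) / (-1.822).
  z_1 = (0.008 + 1.908943) / (-1.822) = -1.0521,   |z_1| = 1.0521.
  z_2 = (0.008 - 1.908943) / (-1.822) = 1.0433,   |z_2| = 1.0433.
Moduli of all roots: 1.0521, 1.0433.
All moduli strictly greater than 1? Yes.
Verdict: Invertible.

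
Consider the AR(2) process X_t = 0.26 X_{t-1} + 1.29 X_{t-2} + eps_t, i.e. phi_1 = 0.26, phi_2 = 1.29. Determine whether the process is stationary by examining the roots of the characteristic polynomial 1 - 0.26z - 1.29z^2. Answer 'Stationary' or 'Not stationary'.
\text{Not stationary}

The AR(p) characteristic polynomial is P(z) = 1 - 0.26z - 1.29z^2.
Stationarity requires all roots to lie outside the unit circle, i.e. |z| > 1 for every root.
Set 1 + (-0.26) z + (-1.29) z^2 = 0, i.e. a z^2 + b z + c = 0 with a = -1.29, b = -0.26, c = 1.
Discriminant D = b^2 - 4ac = (-0.26)^2 - 4*(-1.29)*1 = 0.0676 - (-5.16) = 5.2276.
D >= 0, so the roots are real: z = (-b +/- sqrt(D)) / (2a) = (0.26 +/- 2.286395) / (-2.58).
  z_1 = (0.26 + 2.286395) / (-2.58) = -0.987,   |z_1| = 0.987.
  z_2 = (0.26 - 2.286395) / (-2.58) = 0.7854,   |z_2| = 0.7854.
Moduli of all roots: 0.9870, 0.7854.
All moduli strictly greater than 1? No.
Verdict: Not stationary.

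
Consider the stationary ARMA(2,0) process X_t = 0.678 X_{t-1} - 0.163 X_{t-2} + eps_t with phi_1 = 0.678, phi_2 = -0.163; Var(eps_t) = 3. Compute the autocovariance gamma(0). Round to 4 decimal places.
\gamma(0) = 4.6685

Multiply the model equation by X_{t-k} and take expectations. With theta_0 = psi_0 = 1 and psi_j the MA(infinity) weights, this gives
  gamma(k) - sum_i phi_i gamma(k-i) = c_k,
  c_k = sigma^2 * sum_{j=k..q} theta_j psi_{j-k}   (c_k = 0 for k > q),
using gamma(-m) = gamma(m).
Pure AR (q = 0): c_0 = sigma^2 = 3, c_k = 0 for k >= 1.
Equations for k = 0, 1, 2 (AR order 2, c_2 = 0):
  (E0) gamma(0) = phi_1 gamma(1) + phi_2 gamma(2) + c_0
  (E1) gamma(1) = phi_1 gamma(0) + phi_2 gamma(1) + c_1
  (E2) gamma(2) = phi_1 gamma(1) + phi_2 gamma(0)
From (E1): gamma(1) = A gamma(0) + B with
  A = phi_1 / (1 - phi_2) = 0.678 / 1.163 = 0.582975,   B = c_1 / (1 - phi_2) = 0 / 1.163 = 0.
Insert (E2) into (E0): gamma(0) (1 - phi_2^2) = phi_1 (1 + phi_2) gamma(1) + c_0.
  phi_1 (1 + phi_2) = (0.678)(0.837) = 0.567486,   1 - phi_2^2 = 0.973431.
Replace gamma(1) by A gamma(0) + B and collect gamma(0):
  gamma(0) [0.973431 - (0.567486)(0.582975)] = c_0 = 3
  gamma(0) * 0.642601 = 3
  gamma(0) = 3 / 0.642601 = 4.668528.
Therefore gamma(0) = 4.6685 (to 4 decimal places).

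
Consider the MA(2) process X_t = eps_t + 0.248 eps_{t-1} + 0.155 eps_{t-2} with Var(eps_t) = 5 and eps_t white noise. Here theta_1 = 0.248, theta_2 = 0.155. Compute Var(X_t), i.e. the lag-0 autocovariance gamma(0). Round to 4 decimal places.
\gamma(0) = 5.4276

For an MA(q) process X_t = eps_t + sum_i theta_i eps_{t-i} with
Var(eps_t) = sigma^2, the variance is
  gamma(0) = sigma^2 * (1 + sum_i theta_i^2).
  sum_i theta_i^2 = (0.248)^2 + (0.155)^2 = 0.061504 + 0.024025 = 0.085529.
  gamma(0) = 5 * (1 + 0.085529) = 5 * 1.085529 = 5.427645, which rounds to 5.4276.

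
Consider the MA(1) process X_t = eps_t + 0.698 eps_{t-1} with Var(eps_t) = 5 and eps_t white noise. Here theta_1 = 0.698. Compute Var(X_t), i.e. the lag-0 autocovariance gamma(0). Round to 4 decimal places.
\gamma(0) = 7.4360

For an MA(q) process X_t = eps_t + sum_i theta_i eps_{t-i} with
Var(eps_t) = sigma^2, the variance is
  gamma(0) = sigma^2 * (1 + sum_i theta_i^2).
  sum_i theta_i^2 = (0.698)^2 = 0.487204.
  gamma(0) = 5 * (1 + 0.487204) = 5 * 1.487204 = 7.43602, which rounds to 7.4360.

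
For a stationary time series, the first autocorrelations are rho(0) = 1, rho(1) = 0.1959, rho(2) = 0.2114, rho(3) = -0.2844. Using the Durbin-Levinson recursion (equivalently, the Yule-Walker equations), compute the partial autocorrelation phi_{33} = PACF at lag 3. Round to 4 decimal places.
\phi_{33} = -0.3800

The PACF at lag k is phi_{kk}, the last component of the solution
to the Yule-Walker system G_k phi = r_k where
  (G_k)_{ij} = rho(|i - j|), (r_k)_i = rho(i), i,j = 1..k.
Equivalently, Durbin-Levinson gives phi_{kk} iteratively:
  phi_{11} = rho(1)
  phi_{kk} = [rho(k) - sum_{j=1..k-1} phi_{k-1,j} rho(k-j)]
            / [1 - sum_{j=1..k-1} phi_{k-1,j} rho(j)],
  phi_{k,j} = phi_{k-1,j} - phi_{kk} phi_{k-1,k-j},  j = 1..k-1.
Step k = 1:
  phi_11 = rho(1) = 0.1959.
Step k = 2:
  phi_22 = [rho(2) - phi_11 rho(1)] / [1 - phi_11 rho(1)] = [0.2114 - (0.1959)(0.1959)] / [1 - (0.1959)(0.1959)]
         = 0.17302319 / 0.96162319 = 0.179928.
  Update: phi_21 = phi_11 - phi_22 phi_11 = 0.1959 - (0.179928)(0.1959) = 0.160652.
Step k = 3:
  phi_33 = [rho(3) - phi_21 rho(2) - phi_22 rho(1)] / [1 - phi_21 rho(1) - phi_22 rho(2)]
    numerator   = -0.2844 - (0.160652)(0.2114) - (0.179928)(0.1959) = -0.35360979
    denominator = 1 - (0.160652)(0.1959) - (0.179928)(0.2114) = 0.93049143
  phi_33 = -0.35360979 / 0.93049143 = -0.38.
Therefore phi_{33} = -0.3800.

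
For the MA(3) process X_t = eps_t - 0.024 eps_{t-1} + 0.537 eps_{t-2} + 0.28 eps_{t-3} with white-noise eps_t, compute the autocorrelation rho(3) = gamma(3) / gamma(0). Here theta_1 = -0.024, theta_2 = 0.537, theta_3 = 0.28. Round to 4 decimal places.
\rho(3) = 0.2048

For an MA(q) process with theta_0 = 1, the autocovariance is
  gamma(k) = sigma^2 * sum_{i=0..q-k} theta_i * theta_{i+k},
and rho(k) = gamma(k) / gamma(0). Sigma^2 cancels.
  numerator   = (1)*(0.28) = 0.28.
  denominator = (1)^2 + (-0.024)^2 + (0.537)^2 + (0.28)^2 = 1.367345.
  rho(3) = 0.28 / 1.367345 = 0.2048.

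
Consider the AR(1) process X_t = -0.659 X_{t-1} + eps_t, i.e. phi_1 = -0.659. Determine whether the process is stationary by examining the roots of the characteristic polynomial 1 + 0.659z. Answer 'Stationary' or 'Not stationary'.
\text{Stationary}

The AR(p) characteristic polynomial is P(z) = 1 + 0.659z.
Stationarity requires all roots to lie outside the unit circle, i.e. |z| > 1 for every root.
This is linear in z: 1 + (0.659) z = 0  =>  z = -1/(0.659) = -1.517451,  |z| = 1.517451.
Moduli of all roots: 1.5175.
All moduli strictly greater than 1? Yes.
Verdict: Stationary.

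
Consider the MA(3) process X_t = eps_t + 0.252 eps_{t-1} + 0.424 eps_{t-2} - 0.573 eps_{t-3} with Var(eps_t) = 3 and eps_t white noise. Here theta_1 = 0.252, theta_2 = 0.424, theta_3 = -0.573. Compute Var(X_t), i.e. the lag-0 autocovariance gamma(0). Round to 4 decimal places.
\gamma(0) = 4.7148

For an MA(q) process X_t = eps_t + sum_i theta_i eps_{t-i} with
Var(eps_t) = sigma^2, the variance is
  gamma(0) = sigma^2 * (1 + sum_i theta_i^2).
  sum_i theta_i^2 = (0.252)^2 + (0.424)^2 + (-0.573)^2 = 0.063504 + 0.179776 + 0.328329 = 0.571609.
  gamma(0) = 3 * (1 + 0.571609) = 3 * 1.571609 = 4.714827, which rounds to 4.7148.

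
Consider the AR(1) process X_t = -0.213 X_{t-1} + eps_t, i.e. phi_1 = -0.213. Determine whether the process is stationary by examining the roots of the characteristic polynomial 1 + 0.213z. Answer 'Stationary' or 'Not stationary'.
\text{Stationary}

The AR(p) characteristic polynomial is P(z) = 1 + 0.213z.
Stationarity requires all roots to lie outside the unit circle, i.e. |z| > 1 for every root.
This is linear in z: 1 + (0.213) z = 0  =>  z = -1/(0.213) = -4.694836,  |z| = 4.694836.
Moduli of all roots: 4.6948.
All moduli strictly greater than 1? Yes.
Verdict: Stationary.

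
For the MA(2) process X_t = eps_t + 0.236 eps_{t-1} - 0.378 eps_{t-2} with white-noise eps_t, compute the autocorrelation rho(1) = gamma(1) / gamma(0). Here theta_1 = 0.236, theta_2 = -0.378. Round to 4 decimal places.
\rho(1) = 0.1225

For an MA(q) process with theta_0 = 1, the autocovariance is
  gamma(k) = sigma^2 * sum_{i=0..q-k} theta_i * theta_{i+k},
and rho(k) = gamma(k) / gamma(0). Sigma^2 cancels.
  numerator   = (1)*(0.236) + (0.236)*(-0.378) = 0.146792.
  denominator = (1)^2 + (0.236)^2 + (-0.378)^2 = 1.19858.
  rho(1) = 0.146792 / 1.19858 = 0.1225.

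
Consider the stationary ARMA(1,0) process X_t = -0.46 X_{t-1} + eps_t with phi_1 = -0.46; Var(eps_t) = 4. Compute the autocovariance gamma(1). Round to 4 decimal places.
\gamma(1) = -2.3338

Multiply the model equation by X_{t-k} and take expectations. With theta_0 = psi_0 = 1 and psi_j the MA(infinity) weights, this gives
  gamma(k) - sum_i phi_i gamma(k-i) = c_k,
  c_k = sigma^2 * sum_{j=k..q} theta_j psi_{j-k}   (c_k = 0 for k > q),
using gamma(-m) = gamma(m).
Pure AR (q = 0): c_0 = sigma^2 = 4, c_k = 0 for k >= 1.
Equations for k = 0 and k = 1 (AR order 1):
  gamma(0) = phi_1 gamma(1) + c_0
  gamma(1) = phi_1 gamma(0) + c_1
Substituting the second into the first: gamma(0) (1 - phi_1^2) = c_0 + phi_1 c_1, so
  gamma(0) = c_0 / (1 - phi_1^2) = 4 / (1 - (-0.46)^2) = 4 / 0.7884 = 5.073567.
  gamma(1) = phi_1 gamma(0) = (-0.46)(5.073567) = -2.333841.
Therefore gamma(1) = -2.3338 (to 4 decimal places).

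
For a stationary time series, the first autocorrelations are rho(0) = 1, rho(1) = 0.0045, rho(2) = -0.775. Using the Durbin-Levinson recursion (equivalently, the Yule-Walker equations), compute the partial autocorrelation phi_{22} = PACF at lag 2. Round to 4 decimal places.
\phi_{22} = -0.7750

The PACF at lag k is phi_{kk}, the last component of the solution
to the Yule-Walker system G_k phi = r_k where
  (G_k)_{ij} = rho(|i - j|), (r_k)_i = rho(i), i,j = 1..k.
Equivalently, Durbin-Levinson gives phi_{kk} iteratively:
  phi_{11} = rho(1)
  phi_{kk} = [rho(k) - sum_{j=1..k-1} phi_{k-1,j} rho(k-j)]
            / [1 - sum_{j=1..k-1} phi_{k-1,j} rho(j)],
  phi_{k,j} = phi_{k-1,j} - phi_{kk} phi_{k-1,k-j},  j = 1..k-1.
Step k = 1:
  phi_11 = rho(1) = 0.0045.
Step k = 2:
  phi_22 = [rho(2) - phi_11 rho(1)] / [1 - phi_11 rho(1)] = [-0.775 - (0.0045)(0.0045)] / [1 - (0.0045)(0.0045)]
         = -0.77502025 / 0.99997975 = -0.775.
Therefore phi_{22} = -0.7750.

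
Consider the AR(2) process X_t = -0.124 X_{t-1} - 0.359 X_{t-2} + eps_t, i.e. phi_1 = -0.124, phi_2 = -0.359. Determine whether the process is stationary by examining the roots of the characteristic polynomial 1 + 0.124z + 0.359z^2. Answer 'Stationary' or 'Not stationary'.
\text{Stationary}

The AR(p) characteristic polynomial is P(z) = 1 + 0.124z + 0.359z^2.
Stationarity requires all roots to lie outside the unit circle, i.e. |z| > 1 for every root.
Set 1 + (0.124) z + (0.359) z^2 = 0, i.e. a z^2 + b z + c = 0 with a = 0.359, b = 0.124, c = 1.
Discriminant D = b^2 - 4ac = (0.124)^2 - 4*(0.359)*1 = 0.015376 - (1.436) = -1.420624.
D < 0, so the roots are the complex-conjugate pair z = (-b +/- i sqrt(-D)) / (2a) = -0.1727 +/- 1.66i.
For a conjugate pair |z|^2 = z * conj(z) = (product of roots) = c/a = 1/(0.359) = 2.785515, so |z| = sqrt(2.785515) = 1.669 for both roots.
Moduli of all roots: 1.6690, 1.6690.
All moduli strictly greater than 1? Yes.
Verdict: Stationary.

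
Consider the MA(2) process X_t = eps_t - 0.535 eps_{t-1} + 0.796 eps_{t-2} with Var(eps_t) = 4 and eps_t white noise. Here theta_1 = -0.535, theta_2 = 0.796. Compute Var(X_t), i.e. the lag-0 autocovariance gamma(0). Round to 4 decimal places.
\gamma(0) = 7.6794

For an MA(q) process X_t = eps_t + sum_i theta_i eps_{t-i} with
Var(eps_t) = sigma^2, the variance is
  gamma(0) = sigma^2 * (1 + sum_i theta_i^2).
  sum_i theta_i^2 = (-0.535)^2 + (0.796)^2 = 0.286225 + 0.633616 = 0.919841.
  gamma(0) = 4 * (1 + 0.919841) = 4 * 1.919841 = 7.679364, which rounds to 7.6794.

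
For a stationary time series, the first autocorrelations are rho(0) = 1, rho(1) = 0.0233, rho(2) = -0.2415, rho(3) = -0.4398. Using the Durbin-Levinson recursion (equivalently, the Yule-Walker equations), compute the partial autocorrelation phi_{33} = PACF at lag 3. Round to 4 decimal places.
\phi_{33} = -0.4540

The PACF at lag k is phi_{kk}, the last component of the solution
to the Yule-Walker system G_k phi = r_k where
  (G_k)_{ij} = rho(|i - j|), (r_k)_i = rho(i), i,j = 1..k.
Equivalently, Durbin-Levinson gives phi_{kk} iteratively:
  phi_{11} = rho(1)
  phi_{kk} = [rho(k) - sum_{j=1..k-1} phi_{k-1,j} rho(k-j)]
            / [1 - sum_{j=1..k-1} phi_{k-1,j} rho(j)],
  phi_{k,j} = phi_{k-1,j} - phi_{kk} phi_{k-1,k-j},  j = 1..k-1.
Step k = 1:
  phi_11 = rho(1) = 0.0233.
Step k = 2:
  phi_22 = [rho(2) - phi_11 rho(1)] / [1 - phi_11 rho(1)] = [-0.2415 - (0.0233)(0.0233)] / [1 - (0.0233)(0.0233)]
         = -0.24204289 / 0.99945711 = -0.242174.
  Update: phi_21 = phi_11 - phi_22 phi_11 = 0.0233 - (-0.242174)(0.0233) = 0.028943.
Step k = 3:
  phi_33 = [rho(3) - phi_21 rho(2) - phi_22 rho(1)] / [1 - phi_21 rho(1) - phi_22 rho(2)]
    numerator   = -0.4398 - (0.028943)(-0.2415) - (-0.242174)(0.0233) = -0.42716768
    denominator = 1 - (0.028943)(0.0233) - (-0.242174)(-0.2415) = 0.94084053
  phi_33 = -0.42716768 / 0.94084053 = -0.454.
Therefore phi_{33} = -0.4540.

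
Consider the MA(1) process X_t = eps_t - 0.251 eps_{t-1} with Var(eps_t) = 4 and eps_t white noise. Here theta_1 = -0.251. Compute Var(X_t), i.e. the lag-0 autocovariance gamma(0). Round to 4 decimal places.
\gamma(0) = 4.2520

For an MA(q) process X_t = eps_t + sum_i theta_i eps_{t-i} with
Var(eps_t) = sigma^2, the variance is
  gamma(0) = sigma^2 * (1 + sum_i theta_i^2).
  sum_i theta_i^2 = (-0.251)^2 = 0.063001.
  gamma(0) = 4 * (1 + 0.063001) = 4 * 1.063001 = 4.252004, which rounds to 4.2520.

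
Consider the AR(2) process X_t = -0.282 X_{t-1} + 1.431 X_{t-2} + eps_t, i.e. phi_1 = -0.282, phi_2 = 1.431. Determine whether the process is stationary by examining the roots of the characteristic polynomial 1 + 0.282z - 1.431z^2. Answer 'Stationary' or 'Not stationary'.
\text{Not stationary}

The AR(p) characteristic polynomial is P(z) = 1 + 0.282z - 1.431z^2.
Stationarity requires all roots to lie outside the unit circle, i.e. |z| > 1 for every root.
Set 1 + (0.282) z + (-1.431) z^2 = 0, i.e. a z^2 + b z + c = 0 with a = -1.431, b = 0.282, c = 1.
Discriminant D = b^2 - 4ac = (0.282)^2 - 4*(-1.431)*1 = 0.079524 - (-5.724) = 5.803524.
D >= 0, so the roots are real: z = (-b +/- sqrt(D)) / (2a) = (-0.282 +/- 2.40905) / (-2.862).
  z_1 = (-0.282 + 2.40905) / (-2.862) = -0.7432,   |z_1| = 0.7432.
  z_2 = (-0.282 - 2.40905) / (-2.862) = 0.9403,   |z_2| = 0.9403.
Moduli of all roots: 0.7432, 0.9403.
All moduli strictly greater than 1? No.
Verdict: Not stationary.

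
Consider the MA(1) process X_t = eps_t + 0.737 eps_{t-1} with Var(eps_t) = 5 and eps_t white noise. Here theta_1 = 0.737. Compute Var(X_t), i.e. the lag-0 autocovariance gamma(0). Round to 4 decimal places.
\gamma(0) = 7.7158

For an MA(q) process X_t = eps_t + sum_i theta_i eps_{t-i} with
Var(eps_t) = sigma^2, the variance is
  gamma(0) = sigma^2 * (1 + sum_i theta_i^2).
  sum_i theta_i^2 = (0.737)^2 = 0.543169.
  gamma(0) = 5 * (1 + 0.543169) = 5 * 1.543169 = 7.715845, which rounds to 7.7158.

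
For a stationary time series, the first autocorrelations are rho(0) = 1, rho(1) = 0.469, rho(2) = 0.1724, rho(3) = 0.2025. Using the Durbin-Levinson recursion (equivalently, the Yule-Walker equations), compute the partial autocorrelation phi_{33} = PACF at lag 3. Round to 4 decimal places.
\phi_{33} = 0.1870

The PACF at lag k is phi_{kk}, the last component of the solution
to the Yule-Walker system G_k phi = r_k where
  (G_k)_{ij} = rho(|i - j|), (r_k)_i = rho(i), i,j = 1..k.
Equivalently, Durbin-Levinson gives phi_{kk} iteratively:
  phi_{11} = rho(1)
  phi_{kk} = [rho(k) - sum_{j=1..k-1} phi_{k-1,j} rho(k-j)]
            / [1 - sum_{j=1..k-1} phi_{k-1,j} rho(j)],
  phi_{k,j} = phi_{k-1,j} - phi_{kk} phi_{k-1,k-j},  j = 1..k-1.
Step k = 1:
  phi_11 = rho(1) = 0.469.
Step k = 2:
  phi_22 = [rho(2) - phi_11 rho(1)] / [1 - phi_11 rho(1)] = [0.1724 - (0.469)(0.469)] / [1 - (0.469)(0.469)]
         = -0.047561 / 0.780039 = -0.060973.
  Update: phi_21 = phi_11 - phi_22 phi_11 = 0.469 - (-0.060973)(0.469) = 0.497596.
Step k = 3:
  phi_33 = [rho(3) - phi_21 rho(2) - phi_22 rho(1)] / [1 - phi_21 rho(1) - phi_22 rho(2)]
    numerator   = 0.2025 - (0.497596)(0.1724) - (-0.060973)(0.469) = 0.14531057
    denominator = 1 - (0.497596)(0.469) - (-0.060973)(0.1724) = 0.77713908
  phi_33 = 0.14531057 / 0.77713908 = 0.187.
Therefore phi_{33} = 0.1870.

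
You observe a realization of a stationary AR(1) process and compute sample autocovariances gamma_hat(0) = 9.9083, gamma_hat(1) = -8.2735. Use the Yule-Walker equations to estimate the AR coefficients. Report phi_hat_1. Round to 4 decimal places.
\hat\phi_{1} = -0.8350

The Yule-Walker equations for an AR(p) process read, in matrix form,
  Gamma_p phi = r_p,   with   (Gamma_p)_{ij} = gamma(|i - j|),
                       (r_p)_i = gamma(i),   i,j = 1..p.
Substitute the sample gammas (Toeplitz matrix and right-hand side of size 1):
  Gamma_p = [[9.9083]]
  r_p     = [-8.2735]
With p = 1 this is the single equation gamma(0) phi_1 = gamma(1):
  phi_hat_1 = gamma(1) / gamma(0) = -8.2735 / 9.9083 = -0.8350.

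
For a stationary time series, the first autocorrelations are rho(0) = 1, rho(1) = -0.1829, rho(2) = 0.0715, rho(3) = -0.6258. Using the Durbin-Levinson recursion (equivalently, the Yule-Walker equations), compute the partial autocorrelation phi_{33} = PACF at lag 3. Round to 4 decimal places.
\phi_{33} = -0.6280

The PACF at lag k is phi_{kk}, the last component of the solution
to the Yule-Walker system G_k phi = r_k where
  (G_k)_{ij} = rho(|i - j|), (r_k)_i = rho(i), i,j = 1..k.
Equivalently, Durbin-Levinson gives phi_{kk} iteratively:
  phi_{11} = rho(1)
  phi_{kk} = [rho(k) - sum_{j=1..k-1} phi_{k-1,j} rho(k-j)]
            / [1 - sum_{j=1..k-1} phi_{k-1,j} rho(j)],
  phi_{k,j} = phi_{k-1,j} - phi_{kk} phi_{k-1,k-j},  j = 1..k-1.
Step k = 1:
  phi_11 = rho(1) = -0.1829.
Step k = 2:
  phi_22 = [rho(2) - phi_11 rho(1)] / [1 - phi_11 rho(1)] = [0.0715 - (-0.1829)(-0.1829)] / [1 - (-0.1829)(-0.1829)]
         = 0.03804759 / 0.96654759 = 0.039364.
  Update: phi_21 = phi_11 - phi_22 phi_11 = -0.1829 - (0.039364)(-0.1829) = -0.1757.
Step k = 3:
  phi_33 = [rho(3) - phi_21 rho(2) - phi_22 rho(1)] / [1 - phi_21 rho(1) - phi_22 rho(2)]
    numerator   = -0.6258 - (-0.1757)(0.0715) - (0.039364)(-0.1829) = -0.60603768
    denominator = 1 - (-0.1757)(-0.1829) - (0.039364)(0.0715) = 0.96504987
  phi_33 = -0.60603768 / 0.96504987 = -0.628.
Therefore phi_{33} = -0.6280.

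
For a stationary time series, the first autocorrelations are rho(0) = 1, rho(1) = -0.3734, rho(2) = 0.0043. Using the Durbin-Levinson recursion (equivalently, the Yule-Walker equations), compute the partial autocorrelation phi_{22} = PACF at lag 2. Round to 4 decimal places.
\phi_{22} = -0.1570

The PACF at lag k is phi_{kk}, the last component of the solution
to the Yule-Walker system G_k phi = r_k where
  (G_k)_{ij} = rho(|i - j|), (r_k)_i = rho(i), i,j = 1..k.
Equivalently, Durbin-Levinson gives phi_{kk} iteratively:
  phi_{11} = rho(1)
  phi_{kk} = [rho(k) - sum_{j=1..k-1} phi_{k-1,j} rho(k-j)]
            / [1 - sum_{j=1..k-1} phi_{k-1,j} rho(j)],
  phi_{k,j} = phi_{k-1,j} - phi_{kk} phi_{k-1,k-j},  j = 1..k-1.
Step k = 1:
  phi_11 = rho(1) = -0.3734.
Step k = 2:
  phi_22 = [rho(2) - phi_11 rho(1)] / [1 - phi_11 rho(1)] = [0.0043 - (-0.3734)(-0.3734)] / [1 - (-0.3734)(-0.3734)]
         = -0.13512756 / 0.86057244 = -0.157.
Therefore phi_{22} = -0.1570.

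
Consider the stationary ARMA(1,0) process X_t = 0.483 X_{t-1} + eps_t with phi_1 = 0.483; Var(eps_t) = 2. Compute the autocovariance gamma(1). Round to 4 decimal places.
\gamma(1) = 1.2599

Multiply the model equation by X_{t-k} and take expectations. With theta_0 = psi_0 = 1 and psi_j the MA(infinity) weights, this gives
  gamma(k) - sum_i phi_i gamma(k-i) = c_k,
  c_k = sigma^2 * sum_{j=k..q} theta_j psi_{j-k}   (c_k = 0 for k > q),
using gamma(-m) = gamma(m).
Pure AR (q = 0): c_0 = sigma^2 = 2, c_k = 0 for k >= 1.
Equations for k = 0 and k = 1 (AR order 1):
  gamma(0) = phi_1 gamma(1) + c_0
  gamma(1) = phi_1 gamma(0) + c_1
Substituting the second into the first: gamma(0) (1 - phi_1^2) = c_0 + phi_1 c_1, so
  gamma(0) = c_0 / (1 - phi_1^2) = 2 / (1 - (0.483)^2) = 2 / 0.766711 = 2.608545.
  gamma(1) = phi_1 gamma(0) = (0.483)(2.608545) = 1.259927.
Therefore gamma(1) = 1.2599 (to 4 decimal places).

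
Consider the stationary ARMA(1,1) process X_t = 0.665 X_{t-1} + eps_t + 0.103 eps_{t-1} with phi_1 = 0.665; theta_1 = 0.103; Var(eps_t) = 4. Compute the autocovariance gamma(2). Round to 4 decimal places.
\gamma(2) = 3.9134

Multiply the model equation by X_{t-k} and take expectations. With theta_0 = psi_0 = 1 and psi_j the MA(infinity) weights, this gives
  gamma(k) - sum_i phi_i gamma(k-i) = c_k,
  c_k = sigma^2 * sum_{j=k..q} theta_j psi_{j-k}   (c_k = 0 for k > q),
using gamma(-m) = gamma(m).
psi-weights needed (psi_j = theta_j + sum_i phi_i psi_{j-i}):
  psi_1 = theta_1 + phi_1 = 0.103 + (0.665) = 0.768
Right-hand sides:
  c_0 = sigma^2 (1 + theta_1 psi_1) = 4 * (1 + (0.103)(0.768)) = 4 * 1.079104 = 4.316416
  c_1 = sigma^2 theta_1 = 4 * (0.103) = 0.412
  c_2 = 0
Equations for k = 0 and k = 1 (AR order 1):
  gamma(0) = phi_1 gamma(1) + c_0
  gamma(1) = phi_1 gamma(0) + c_1
Substituting the second into the first: gamma(0) (1 - phi_1^2) = c_0 + phi_1 c_1, so
  gamma(0) = (c_0 + phi_1 c_1) / (1 - phi_1^2) = (4.316416 + (0.665)(0.412)) / (1 - (0.665)^2) = 4.590396 / 0.557775 = 8.229835.
  gamma(1) = phi_1 gamma(0) + c_1 = (0.665)(8.229835) + (0.412) = 5.88484.
For k = 2 (> q): gamma(2) = phi_1 gamma(1) = (0.665)(5.88484) = 3.913419.
Therefore gamma(2) = 3.9134 (to 4 decimal places).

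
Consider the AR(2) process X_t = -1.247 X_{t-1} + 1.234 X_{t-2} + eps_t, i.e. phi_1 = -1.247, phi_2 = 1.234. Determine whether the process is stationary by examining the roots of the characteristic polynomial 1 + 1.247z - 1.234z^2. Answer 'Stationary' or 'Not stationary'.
\text{Not stationary}

The AR(p) characteristic polynomial is P(z) = 1 + 1.247z - 1.234z^2.
Stationarity requires all roots to lie outside the unit circle, i.e. |z| > 1 for every root.
Set 1 + (1.247) z + (-1.234) z^2 = 0, i.e. a z^2 + b z + c = 0 with a = -1.234, b = 1.247, c = 1.
Discriminant D = b^2 - 4ac = (1.247)^2 - 4*(-1.234)*1 = 1.555009 - (-4.936) = 6.491009.
D >= 0, so the roots are real: z = (-b +/- sqrt(D)) / (2a) = (-1.247 +/- 2.547746) / (-2.468).
  z_1 = (-1.247 + 2.547746) / (-2.468) = -0.527,   |z_1| = 0.527.
  z_2 = (-1.247 - 2.547746) / (-2.468) = 1.5376,   |z_2| = 1.5376.
Moduli of all roots: 0.5270, 1.5376.
All moduli strictly greater than 1? No.
Verdict: Not stationary.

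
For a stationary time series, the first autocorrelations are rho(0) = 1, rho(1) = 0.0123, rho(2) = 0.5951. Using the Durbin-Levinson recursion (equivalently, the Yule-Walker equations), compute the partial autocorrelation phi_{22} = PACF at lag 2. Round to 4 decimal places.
\phi_{22} = 0.5950

The PACF at lag k is phi_{kk}, the last component of the solution
to the Yule-Walker system G_k phi = r_k where
  (G_k)_{ij} = rho(|i - j|), (r_k)_i = rho(i), i,j = 1..k.
Equivalently, Durbin-Levinson gives phi_{kk} iteratively:
  phi_{11} = rho(1)
  phi_{kk} = [rho(k) - sum_{j=1..k-1} phi_{k-1,j} rho(k-j)]
            / [1 - sum_{j=1..k-1} phi_{k-1,j} rho(j)],
  phi_{k,j} = phi_{k-1,j} - phi_{kk} phi_{k-1,k-j},  j = 1..k-1.
Step k = 1:
  phi_11 = rho(1) = 0.0123.
Step k = 2:
  phi_22 = [rho(2) - phi_11 rho(1)] / [1 - phi_11 rho(1)] = [0.5951 - (0.0123)(0.0123)] / [1 - (0.0123)(0.0123)]
         = 0.59494871 / 0.99984871 = 0.595.
Therefore phi_{22} = 0.5950.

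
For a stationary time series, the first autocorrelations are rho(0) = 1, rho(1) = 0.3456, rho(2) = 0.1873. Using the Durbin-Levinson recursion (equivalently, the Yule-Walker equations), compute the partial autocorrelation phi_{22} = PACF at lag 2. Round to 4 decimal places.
\phi_{22} = 0.0771

The PACF at lag k is phi_{kk}, the last component of the solution
to the Yule-Walker system G_k phi = r_k where
  (G_k)_{ij} = rho(|i - j|), (r_k)_i = rho(i), i,j = 1..k.
Equivalently, Durbin-Levinson gives phi_{kk} iteratively:
  phi_{11} = rho(1)
  phi_{kk} = [rho(k) - sum_{j=1..k-1} phi_{k-1,j} rho(k-j)]
            / [1 - sum_{j=1..k-1} phi_{k-1,j} rho(j)],
  phi_{k,j} = phi_{k-1,j} - phi_{kk} phi_{k-1,k-j},  j = 1..k-1.
Step k = 1:
  phi_11 = rho(1) = 0.3456.
Step k = 2:
  phi_22 = [rho(2) - phi_11 rho(1)] / [1 - phi_11 rho(1)] = [0.1873 - (0.3456)(0.3456)] / [1 - (0.3456)(0.3456)]
         = 0.06786064 / 0.88056064 = 0.0771.
Therefore phi_{22} = 0.0771.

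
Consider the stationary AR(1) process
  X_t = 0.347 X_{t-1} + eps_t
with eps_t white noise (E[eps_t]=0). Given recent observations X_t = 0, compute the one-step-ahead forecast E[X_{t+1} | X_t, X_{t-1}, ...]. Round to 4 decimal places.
E[X_{t+1} \mid \mathcal F_t] = 0.0000

For an AR(p) model X_t = c + sum_i phi_i X_{t-i} + eps_t, the
one-step-ahead conditional mean is
  E[X_{t+1} | X_t, ...] = c + sum_i phi_i X_{t+1-i}.
Substitute known values:
  E[X_{t+1} | ...] = (0.347) * (0)
                   = 0.0000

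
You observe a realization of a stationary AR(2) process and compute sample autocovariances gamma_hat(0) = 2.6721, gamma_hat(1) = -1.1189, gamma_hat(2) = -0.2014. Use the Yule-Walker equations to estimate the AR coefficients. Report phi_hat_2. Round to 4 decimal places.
\hat\phi_{2} = -0.3040

The Yule-Walker equations for an AR(p) process read, in matrix form,
  Gamma_p phi = r_p,   with   (Gamma_p)_{ij} = gamma(|i - j|),
                       (r_p)_i = gamma(i),   i,j = 1..p.
Substitute the sample gammas (Toeplitz matrix and right-hand side of size 2):
  Gamma_p = [[2.6721, -1.1189], [-1.1189, 2.6721]]
  r_p     = [-1.1189, -0.2014]
Written out:
  2.6721 phi_1 - 1.1189 phi_2 = -1.1189
  -1.1189 phi_1 + 2.6721 phi_2 = -0.2014
Solve by Cramer's rule:
  det = gamma(0)^2 - gamma(1)^2 = (2.6721)^2 - (-1.1189)^2 = 7.14011841 - 1.25193721 = 5.8881812
  phi_hat_1 = [gamma(1) gamma(0) - gamma(1) gamma(2)] / det = [(-1.1189)(2.6721) - (-1.1189)(-0.2014)] / 5.8881812 = -3.21515915 / 5.8881812 = -0.546
  phi_hat_2 = [gamma(0) gamma(2) - gamma(1)^2] / det = [(2.6721)(-0.2014) - (-1.1189)^2] / 5.8881812 = -1.79009815 / 5.8881812 = -0.304
So phi_hat = [-0.5460, -0.3040].
Therefore phi_hat_2 = -0.3040.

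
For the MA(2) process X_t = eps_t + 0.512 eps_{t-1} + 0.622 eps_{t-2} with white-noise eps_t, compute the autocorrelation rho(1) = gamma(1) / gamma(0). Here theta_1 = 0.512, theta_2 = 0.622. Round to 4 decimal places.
\rho(1) = 0.5036

For an MA(q) process with theta_0 = 1, the autocovariance is
  gamma(k) = sigma^2 * sum_{i=0..q-k} theta_i * theta_{i+k},
and rho(k) = gamma(k) / gamma(0). Sigma^2 cancels.
  numerator   = (1)*(0.512) + (0.512)*(0.622) = 0.830464.
  denominator = (1)^2 + (0.512)^2 + (0.622)^2 = 1.649028.
  rho(1) = 0.830464 / 1.649028 = 0.5036.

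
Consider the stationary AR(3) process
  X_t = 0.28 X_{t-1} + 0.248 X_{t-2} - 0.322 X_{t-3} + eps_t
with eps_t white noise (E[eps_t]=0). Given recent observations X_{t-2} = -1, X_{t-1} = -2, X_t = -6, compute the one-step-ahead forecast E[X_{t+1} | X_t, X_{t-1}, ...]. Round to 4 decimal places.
E[X_{t+1} \mid \mathcal F_t] = -1.8540

For an AR(p) model X_t = c + sum_i phi_i X_{t-i} + eps_t, the
one-step-ahead conditional mean is
  E[X_{t+1} | X_t, ...] = c + sum_i phi_i X_{t+1-i}.
Substitute known values:
  E[X_{t+1} | ...] = (0.28) * (-6) + (0.248) * (-2) + (-0.322) * (-1)
                   = -1.8540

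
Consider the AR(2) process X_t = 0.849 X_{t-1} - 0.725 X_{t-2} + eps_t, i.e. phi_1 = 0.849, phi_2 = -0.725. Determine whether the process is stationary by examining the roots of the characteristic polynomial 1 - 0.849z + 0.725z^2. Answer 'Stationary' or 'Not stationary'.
\text{Stationary}

The AR(p) characteristic polynomial is P(z) = 1 - 0.849z + 0.725z^2.
Stationarity requires all roots to lie outside the unit circle, i.e. |z| > 1 for every root.
Set 1 + (-0.849) z + (0.725) z^2 = 0, i.e. a z^2 + b z + c = 0 with a = 0.725, b = -0.849, c = 1.
Discriminant D = b^2 - 4ac = (-0.849)^2 - 4*(0.725)*1 = 0.720801 - (2.9) = -2.179199.
D < 0, so the roots are the complex-conjugate pair z = (-b +/- i sqrt(-D)) / (2a) = 0.5855 +/- 1.0181i.
For a conjugate pair |z|^2 = z * conj(z) = (product of roots) = c/a = 1/(0.725) = 1.37931, so |z| = sqrt(1.37931) = 1.1744 for both roots.
Moduli of all roots: 1.1744, 1.1744.
All moduli strictly greater than 1? Yes.
Verdict: Stationary.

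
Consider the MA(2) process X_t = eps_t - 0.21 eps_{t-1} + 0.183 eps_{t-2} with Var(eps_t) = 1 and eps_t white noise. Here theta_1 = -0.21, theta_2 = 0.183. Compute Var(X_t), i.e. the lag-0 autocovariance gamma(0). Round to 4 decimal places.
\gamma(0) = 1.0776

For an MA(q) process X_t = eps_t + sum_i theta_i eps_{t-i} with
Var(eps_t) = sigma^2, the variance is
  gamma(0) = sigma^2 * (1 + sum_i theta_i^2).
  sum_i theta_i^2 = (-0.21)^2 + (0.183)^2 = 0.0441 + 0.033489 = 0.077589.
  gamma(0) = 1 * (1 + 0.077589) = 1 * 1.077589 = 1.077589, which rounds to 1.0776.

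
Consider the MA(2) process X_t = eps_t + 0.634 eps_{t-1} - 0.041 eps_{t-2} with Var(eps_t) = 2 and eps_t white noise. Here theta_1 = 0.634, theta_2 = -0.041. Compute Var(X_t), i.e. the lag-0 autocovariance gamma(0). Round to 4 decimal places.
\gamma(0) = 2.8073

For an MA(q) process X_t = eps_t + sum_i theta_i eps_{t-i} with
Var(eps_t) = sigma^2, the variance is
  gamma(0) = sigma^2 * (1 + sum_i theta_i^2).
  sum_i theta_i^2 = (0.634)^2 + (-0.041)^2 = 0.401956 + 0.001681 = 0.403637.
  gamma(0) = 2 * (1 + 0.403637) = 2 * 1.403637 = 2.807274, which rounds to 2.8073.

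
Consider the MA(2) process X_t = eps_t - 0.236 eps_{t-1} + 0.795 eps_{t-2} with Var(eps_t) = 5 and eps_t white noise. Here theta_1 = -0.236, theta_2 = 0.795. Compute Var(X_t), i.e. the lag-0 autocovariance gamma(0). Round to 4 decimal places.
\gamma(0) = 8.4386

For an MA(q) process X_t = eps_t + sum_i theta_i eps_{t-i} with
Var(eps_t) = sigma^2, the variance is
  gamma(0) = sigma^2 * (1 + sum_i theta_i^2).
  sum_i theta_i^2 = (-0.236)^2 + (0.795)^2 = 0.055696 + 0.632025 = 0.687721.
  gamma(0) = 5 * (1 + 0.687721) = 5 * 1.687721 = 8.438605, which rounds to 8.4386.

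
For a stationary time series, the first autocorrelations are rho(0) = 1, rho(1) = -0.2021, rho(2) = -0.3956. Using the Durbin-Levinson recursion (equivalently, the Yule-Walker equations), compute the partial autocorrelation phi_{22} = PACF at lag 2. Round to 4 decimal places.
\phi_{22} = -0.4550

The PACF at lag k is phi_{kk}, the last component of the solution
to the Yule-Walker system G_k phi = r_k where
  (G_k)_{ij} = rho(|i - j|), (r_k)_i = rho(i), i,j = 1..k.
Equivalently, Durbin-Levinson gives phi_{kk} iteratively:
  phi_{11} = rho(1)
  phi_{kk} = [rho(k) - sum_{j=1..k-1} phi_{k-1,j} rho(k-j)]
            / [1 - sum_{j=1..k-1} phi_{k-1,j} rho(j)],
  phi_{k,j} = phi_{k-1,j} - phi_{kk} phi_{k-1,k-j},  j = 1..k-1.
Step k = 1:
  phi_11 = rho(1) = -0.2021.
Step k = 2:
  phi_22 = [rho(2) - phi_11 rho(1)] / [1 - phi_11 rho(1)] = [-0.3956 - (-0.2021)(-0.2021)] / [1 - (-0.2021)(-0.2021)]
         = -0.43644441 / 0.95915559 = -0.455.
Therefore phi_{22} = -0.4550.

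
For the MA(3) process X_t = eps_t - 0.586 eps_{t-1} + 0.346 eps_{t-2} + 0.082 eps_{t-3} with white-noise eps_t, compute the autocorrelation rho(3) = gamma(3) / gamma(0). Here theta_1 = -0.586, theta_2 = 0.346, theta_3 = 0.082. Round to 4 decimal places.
\rho(3) = 0.0558

For an MA(q) process with theta_0 = 1, the autocovariance is
  gamma(k) = sigma^2 * sum_{i=0..q-k} theta_i * theta_{i+k},
and rho(k) = gamma(k) / gamma(0). Sigma^2 cancels.
  numerator   = (1)*(0.082) = 0.082.
  denominator = (1)^2 + (-0.586)^2 + (0.346)^2 + (0.082)^2 = 1.469836.
  rho(3) = 0.082 / 1.469836 = 0.0558.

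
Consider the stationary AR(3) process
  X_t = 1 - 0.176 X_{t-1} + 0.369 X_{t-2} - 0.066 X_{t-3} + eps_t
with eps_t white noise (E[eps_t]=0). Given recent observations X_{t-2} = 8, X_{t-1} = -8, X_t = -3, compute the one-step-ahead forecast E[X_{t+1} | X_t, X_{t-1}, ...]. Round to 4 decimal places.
E[X_{t+1} \mid \mathcal F_t] = -1.9520

For an AR(p) model X_t = c + sum_i phi_i X_{t-i} + eps_t, the
one-step-ahead conditional mean is
  E[X_{t+1} | X_t, ...] = c + sum_i phi_i X_{t+1-i}.
Substitute known values:
  E[X_{t+1} | ...] = 1 + (-0.176) * (-3) + (0.369) * (-8) + (-0.066) * (8)
                   = -1.9520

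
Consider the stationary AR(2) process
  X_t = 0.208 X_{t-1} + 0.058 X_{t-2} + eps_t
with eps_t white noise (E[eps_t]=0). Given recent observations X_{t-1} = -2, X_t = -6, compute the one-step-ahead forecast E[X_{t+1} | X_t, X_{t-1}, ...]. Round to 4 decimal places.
E[X_{t+1} \mid \mathcal F_t] = -1.3640

For an AR(p) model X_t = c + sum_i phi_i X_{t-i} + eps_t, the
one-step-ahead conditional mean is
  E[X_{t+1} | X_t, ...] = c + sum_i phi_i X_{t+1-i}.
Substitute known values:
  E[X_{t+1} | ...] = (0.208) * (-6) + (0.058) * (-2)
                   = -1.3640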